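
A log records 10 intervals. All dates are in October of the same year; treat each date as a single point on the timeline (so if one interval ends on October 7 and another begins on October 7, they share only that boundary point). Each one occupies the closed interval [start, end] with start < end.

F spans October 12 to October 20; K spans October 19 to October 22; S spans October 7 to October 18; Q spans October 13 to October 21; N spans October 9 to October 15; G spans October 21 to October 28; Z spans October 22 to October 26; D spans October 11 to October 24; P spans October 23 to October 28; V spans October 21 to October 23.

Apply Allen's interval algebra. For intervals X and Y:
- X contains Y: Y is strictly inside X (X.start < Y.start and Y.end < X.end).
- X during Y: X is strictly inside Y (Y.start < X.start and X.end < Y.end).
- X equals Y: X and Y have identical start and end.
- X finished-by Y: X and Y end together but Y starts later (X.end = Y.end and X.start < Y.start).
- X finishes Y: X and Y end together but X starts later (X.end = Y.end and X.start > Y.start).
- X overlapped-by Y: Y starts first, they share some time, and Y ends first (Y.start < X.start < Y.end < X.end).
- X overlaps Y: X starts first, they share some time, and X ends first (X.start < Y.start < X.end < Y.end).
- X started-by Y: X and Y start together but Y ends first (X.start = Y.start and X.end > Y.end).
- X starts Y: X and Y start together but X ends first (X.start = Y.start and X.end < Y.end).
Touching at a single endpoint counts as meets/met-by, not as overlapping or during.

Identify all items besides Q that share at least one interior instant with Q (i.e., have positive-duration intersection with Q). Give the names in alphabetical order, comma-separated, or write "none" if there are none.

Target Q = [October 13, October 21].
D [October 11, October 24] → contains → yes.
F [October 12, October 20] → overlaps → yes.
G [October 21, October 28] → met-by → no.
K [October 19, October 22] → overlapped-by → yes.
N [October 9, October 15] → overlaps → yes.
P [October 23, October 28] → after → no.
S [October 7, October 18] → overlaps → yes.
V [October 21, October 23] → met-by → no.
Z [October 22, October 26] → after → no.
Result: D, F, K, N, S.

D, F, K, N, S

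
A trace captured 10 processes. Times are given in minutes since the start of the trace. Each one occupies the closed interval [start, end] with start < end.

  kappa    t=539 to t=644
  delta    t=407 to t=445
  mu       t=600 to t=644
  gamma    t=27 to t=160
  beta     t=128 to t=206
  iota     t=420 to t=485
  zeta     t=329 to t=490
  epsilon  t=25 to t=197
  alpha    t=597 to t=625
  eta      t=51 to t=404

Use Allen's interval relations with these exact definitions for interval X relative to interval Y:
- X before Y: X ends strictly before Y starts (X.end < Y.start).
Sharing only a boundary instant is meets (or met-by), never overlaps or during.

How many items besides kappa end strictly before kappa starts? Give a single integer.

Target kappa = [t=539, t=644].
alpha [t=597, t=625] → during → no.
beta [t=128, t=206] → before → counts.
delta [t=407, t=445] → before → counts.
epsilon [t=25, t=197] → before → counts.
eta [t=51, t=404] → before → counts.
gamma [t=27, t=160] → before → counts.
iota [t=420, t=485] → before → counts.
mu [t=600, t=644] → finishes → no.
zeta [t=329, t=490] → before → counts.
Total: 7.

7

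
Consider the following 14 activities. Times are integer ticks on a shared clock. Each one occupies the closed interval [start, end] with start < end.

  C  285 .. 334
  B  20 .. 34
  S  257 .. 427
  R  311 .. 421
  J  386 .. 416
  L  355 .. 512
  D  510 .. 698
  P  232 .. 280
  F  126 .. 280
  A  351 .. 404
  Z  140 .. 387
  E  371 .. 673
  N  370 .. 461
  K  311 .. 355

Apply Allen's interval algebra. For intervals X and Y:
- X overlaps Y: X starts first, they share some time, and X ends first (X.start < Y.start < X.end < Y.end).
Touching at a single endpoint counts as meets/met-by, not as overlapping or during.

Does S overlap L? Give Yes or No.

Yes

S = [257, 427], L = [355, 512].
Actual relation of S to L: overlaps.
Asked whether 'overlaps' holds → Yes.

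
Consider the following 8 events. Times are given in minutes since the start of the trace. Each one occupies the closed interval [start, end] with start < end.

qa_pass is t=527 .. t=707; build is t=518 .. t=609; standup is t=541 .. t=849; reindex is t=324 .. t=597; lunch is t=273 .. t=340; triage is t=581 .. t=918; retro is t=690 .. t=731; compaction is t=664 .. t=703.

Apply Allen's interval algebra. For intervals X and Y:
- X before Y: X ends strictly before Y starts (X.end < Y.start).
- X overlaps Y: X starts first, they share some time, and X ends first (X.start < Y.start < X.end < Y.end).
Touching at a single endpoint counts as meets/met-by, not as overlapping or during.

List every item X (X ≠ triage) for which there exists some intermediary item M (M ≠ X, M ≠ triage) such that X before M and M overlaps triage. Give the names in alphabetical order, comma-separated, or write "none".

lunch

Target triage = [t=581, t=918].
Intermediaries M with M overlaps triage: build, qa_pass, reindex, standup.
Via build — items with X before build: lunch.
Via qa_pass — items with X before qa_pass: lunch.
Via reindex — items with X before reindex: none.
Via standup — items with X before standup: lunch.
Union: lunch.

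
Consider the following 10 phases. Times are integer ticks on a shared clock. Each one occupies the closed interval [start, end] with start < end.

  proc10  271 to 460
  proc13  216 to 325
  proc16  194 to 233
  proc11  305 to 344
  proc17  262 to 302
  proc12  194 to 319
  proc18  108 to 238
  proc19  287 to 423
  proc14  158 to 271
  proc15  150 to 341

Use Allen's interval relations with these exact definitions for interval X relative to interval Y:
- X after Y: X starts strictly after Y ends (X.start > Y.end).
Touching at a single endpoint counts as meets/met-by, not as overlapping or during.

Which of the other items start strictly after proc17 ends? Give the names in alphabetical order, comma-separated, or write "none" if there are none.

Target proc17 = [262, 302].
proc10 [271, 460] → overlapped-by → no.
proc11 [305, 344] → after → yes.
proc12 [194, 319] → contains → no.
proc13 [216, 325] → contains → no.
proc14 [158, 271] → overlaps → no.
proc15 [150, 341] → contains → no.
proc16 [194, 233] → before → no.
proc18 [108, 238] → before → no.
proc19 [287, 423] → overlapped-by → no.
Result: proc11.

proc11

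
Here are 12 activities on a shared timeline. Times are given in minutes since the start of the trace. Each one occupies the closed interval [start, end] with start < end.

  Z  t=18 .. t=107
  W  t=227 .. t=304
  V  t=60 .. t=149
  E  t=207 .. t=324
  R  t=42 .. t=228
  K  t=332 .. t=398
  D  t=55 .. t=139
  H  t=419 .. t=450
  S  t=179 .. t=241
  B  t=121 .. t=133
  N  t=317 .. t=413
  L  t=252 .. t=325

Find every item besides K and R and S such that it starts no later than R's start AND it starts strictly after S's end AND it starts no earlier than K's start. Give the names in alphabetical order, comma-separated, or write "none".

none

Conditions: its start is no later than R's start (X.start <= t=42) AND its start is strictly after S's end (X.start > t=241) AND its start is no earlier than K's start (X.start >= t=332).
B: start t=121 <= t=42? ✗; start t=121 > t=241? ✗; start t=121 >= t=332? ✗ → no.
D: start t=55 <= t=42? ✗; start t=55 > t=241? ✗; start t=55 >= t=332? ✗ → no.
E: start t=207 <= t=42? ✗; start t=207 > t=241? ✗; start t=207 >= t=332? ✗ → no.
H: start t=419 <= t=42? ✗; start t=419 > t=241? ✓; start t=419 >= t=332? ✓ → no.
L: start t=252 <= t=42? ✗; start t=252 > t=241? ✓; start t=252 >= t=332? ✗ → no.
N: start t=317 <= t=42? ✗; start t=317 > t=241? ✓; start t=317 >= t=332? ✗ → no.
V: start t=60 <= t=42? ✗; start t=60 > t=241? ✗; start t=60 >= t=332? ✗ → no.
W: start t=227 <= t=42? ✗; start t=227 > t=241? ✗; start t=227 >= t=332? ✗ → no.
Z: start t=18 <= t=42? ✓; start t=18 > t=241? ✗; start t=18 >= t=332? ✗ → no.
Result: none.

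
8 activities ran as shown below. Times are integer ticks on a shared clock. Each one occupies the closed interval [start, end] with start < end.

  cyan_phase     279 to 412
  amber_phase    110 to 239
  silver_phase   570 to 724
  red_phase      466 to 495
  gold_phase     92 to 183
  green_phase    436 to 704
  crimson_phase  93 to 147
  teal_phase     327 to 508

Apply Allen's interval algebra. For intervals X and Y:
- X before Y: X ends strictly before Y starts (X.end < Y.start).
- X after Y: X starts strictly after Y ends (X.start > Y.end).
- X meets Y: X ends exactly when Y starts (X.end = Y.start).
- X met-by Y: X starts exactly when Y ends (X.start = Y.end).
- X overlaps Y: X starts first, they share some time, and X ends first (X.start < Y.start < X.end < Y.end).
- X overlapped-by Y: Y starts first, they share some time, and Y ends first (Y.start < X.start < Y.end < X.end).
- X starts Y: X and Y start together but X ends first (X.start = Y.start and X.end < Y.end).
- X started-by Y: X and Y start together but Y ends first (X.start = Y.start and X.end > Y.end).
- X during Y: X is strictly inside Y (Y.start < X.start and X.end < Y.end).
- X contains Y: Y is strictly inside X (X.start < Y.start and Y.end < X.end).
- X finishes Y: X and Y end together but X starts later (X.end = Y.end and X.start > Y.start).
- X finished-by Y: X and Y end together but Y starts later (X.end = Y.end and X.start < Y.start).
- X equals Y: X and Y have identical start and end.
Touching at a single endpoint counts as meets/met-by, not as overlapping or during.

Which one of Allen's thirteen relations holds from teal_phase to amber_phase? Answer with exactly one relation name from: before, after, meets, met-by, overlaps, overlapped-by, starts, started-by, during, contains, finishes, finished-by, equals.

after

teal_phase = [327, 508]; amber_phase = [110, 239].
Compare endpoints: teal_phase.start > amber_phase.start, teal_phase.start > amber_phase.end, teal_phase.end > amber_phase.start, teal_phase.end > amber_phase.end.
That pattern is 'after'.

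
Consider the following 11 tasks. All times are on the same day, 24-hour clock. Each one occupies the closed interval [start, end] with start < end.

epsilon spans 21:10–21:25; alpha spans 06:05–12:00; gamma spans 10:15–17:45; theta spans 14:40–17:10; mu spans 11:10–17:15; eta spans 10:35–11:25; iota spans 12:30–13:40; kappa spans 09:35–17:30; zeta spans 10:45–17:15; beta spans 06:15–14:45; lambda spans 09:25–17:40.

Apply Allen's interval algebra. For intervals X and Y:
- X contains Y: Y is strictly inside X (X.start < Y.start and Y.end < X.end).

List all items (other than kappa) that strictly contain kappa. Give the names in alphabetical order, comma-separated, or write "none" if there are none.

lambda

Target kappa = [09:35, 17:30].
alpha [06:05, 12:00] → overlaps → no.
beta [06:15, 14:45] → overlaps → no.
epsilon [21:10, 21:25] → after → no.
eta [10:35, 11:25] → during → no.
gamma [10:15, 17:45] → overlapped-by → no.
iota [12:30, 13:40] → during → no.
lambda [09:25, 17:40] → contains → yes.
mu [11:10, 17:15] → during → no.
theta [14:40, 17:10] → during → no.
zeta [10:45, 17:15] → during → no.
Result: lambda.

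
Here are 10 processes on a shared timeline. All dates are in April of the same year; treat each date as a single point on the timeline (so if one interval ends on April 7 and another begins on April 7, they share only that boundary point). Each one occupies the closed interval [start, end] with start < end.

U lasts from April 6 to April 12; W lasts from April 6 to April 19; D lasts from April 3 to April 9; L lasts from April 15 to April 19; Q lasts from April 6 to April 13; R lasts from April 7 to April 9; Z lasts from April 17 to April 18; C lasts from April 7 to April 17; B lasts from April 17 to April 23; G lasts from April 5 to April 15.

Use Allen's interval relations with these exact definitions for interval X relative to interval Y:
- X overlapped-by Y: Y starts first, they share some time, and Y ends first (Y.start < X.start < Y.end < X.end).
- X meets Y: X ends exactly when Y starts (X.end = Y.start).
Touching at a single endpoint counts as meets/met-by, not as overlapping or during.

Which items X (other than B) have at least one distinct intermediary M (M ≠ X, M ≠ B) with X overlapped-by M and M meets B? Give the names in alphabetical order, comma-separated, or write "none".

L

Target B = [April 17, April 23].
Intermediaries M with M meets B: C.
Via C — items with X overlapped-by C: L.
Union: L.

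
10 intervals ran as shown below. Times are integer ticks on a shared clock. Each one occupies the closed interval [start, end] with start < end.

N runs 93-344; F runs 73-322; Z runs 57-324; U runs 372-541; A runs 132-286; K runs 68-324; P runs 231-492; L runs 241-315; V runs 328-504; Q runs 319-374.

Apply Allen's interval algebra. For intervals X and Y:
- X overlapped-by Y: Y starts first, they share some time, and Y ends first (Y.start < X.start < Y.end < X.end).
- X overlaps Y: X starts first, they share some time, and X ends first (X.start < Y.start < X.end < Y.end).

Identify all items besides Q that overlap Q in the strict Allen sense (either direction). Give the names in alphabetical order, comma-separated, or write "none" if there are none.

F, K, N, U, V, Z

Target Q = [319, 374].
A [132, 286] → before → no.
F [73, 322] → overlaps → yes.
K [68, 324] → overlaps → yes.
L [241, 315] → before → no.
N [93, 344] → overlaps → yes.
P [231, 492] → contains → no.
U [372, 541] → overlapped-by → yes.
V [328, 504] → overlapped-by → yes.
Z [57, 324] → overlaps → yes.
Result: F, K, N, U, V, Z.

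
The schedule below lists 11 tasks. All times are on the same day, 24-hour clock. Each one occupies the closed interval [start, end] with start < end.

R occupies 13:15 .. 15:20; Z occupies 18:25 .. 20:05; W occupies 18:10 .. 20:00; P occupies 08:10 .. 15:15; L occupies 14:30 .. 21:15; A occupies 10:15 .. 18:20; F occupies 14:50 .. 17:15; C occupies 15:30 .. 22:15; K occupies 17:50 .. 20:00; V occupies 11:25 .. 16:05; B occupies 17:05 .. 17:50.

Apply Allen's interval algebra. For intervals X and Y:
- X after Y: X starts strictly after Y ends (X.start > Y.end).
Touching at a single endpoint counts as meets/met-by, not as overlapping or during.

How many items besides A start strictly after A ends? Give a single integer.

1

Target A = [10:15, 18:20].
B [17:05, 17:50] → during → no.
C [15:30, 22:15] → overlapped-by → no.
F [14:50, 17:15] → during → no.
K [17:50, 20:00] → overlapped-by → no.
L [14:30, 21:15] → overlapped-by → no.
P [08:10, 15:15] → overlaps → no.
R [13:15, 15:20] → during → no.
V [11:25, 16:05] → during → no.
W [18:10, 20:00] → overlapped-by → no.
Z [18:25, 20:05] → after → counts.
Total: 1.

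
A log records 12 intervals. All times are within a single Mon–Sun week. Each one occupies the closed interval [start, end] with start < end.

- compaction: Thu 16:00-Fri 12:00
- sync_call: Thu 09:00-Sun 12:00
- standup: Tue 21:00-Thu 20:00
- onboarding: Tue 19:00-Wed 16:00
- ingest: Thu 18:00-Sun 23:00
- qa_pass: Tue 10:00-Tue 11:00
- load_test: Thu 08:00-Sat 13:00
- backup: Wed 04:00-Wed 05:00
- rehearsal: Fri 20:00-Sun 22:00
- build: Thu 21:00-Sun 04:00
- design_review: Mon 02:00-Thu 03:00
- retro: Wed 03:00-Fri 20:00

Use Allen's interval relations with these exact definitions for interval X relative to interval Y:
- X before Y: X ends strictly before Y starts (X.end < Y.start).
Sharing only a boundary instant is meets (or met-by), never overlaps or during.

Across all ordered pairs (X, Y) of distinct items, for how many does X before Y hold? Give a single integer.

31

Checking all 132 ordered pairs for relation 'before'; matching pairs in alphabetical order:
(backup, build): backup before build ✓
(backup, compaction): backup before compaction ✓
(backup, ingest): backup before ingest ✓
(backup, load_test): backup before load_test ✓
(backup, rehearsal): backup before rehearsal ✓
(backup, sync_call): backup before sync_call ✓
(compaction, rehearsal): compaction before rehearsal ✓
(design_review, build): design_review before build ✓
(design_review, compaction): design_review before compaction ✓
(design_review, ingest): design_review before ingest ✓
(design_review, load_test): design_review before load_test ✓
(design_review, rehearsal): design_review before rehearsal ✓
(design_review, sync_call): design_review before sync_call ✓
(onboarding, build): onboarding before build ✓
(onboarding, compaction): onboarding before compaction ✓
(onboarding, ingest): onboarding before ingest ✓
(onboarding, load_test): onboarding before load_test ✓
(onboarding, rehearsal): onboarding before rehearsal ✓
(onboarding, sync_call): onboarding before sync_call ✓
(qa_pass, backup): qa_pass before backup ✓
(qa_pass, build): qa_pass before build ✓
(qa_pass, compaction): qa_pass before compaction ✓
(qa_pass, ingest): qa_pass before ingest ✓
(qa_pass, load_test): qa_pass before load_test ✓
... plus 7 further pairs not listed.
Count: 31.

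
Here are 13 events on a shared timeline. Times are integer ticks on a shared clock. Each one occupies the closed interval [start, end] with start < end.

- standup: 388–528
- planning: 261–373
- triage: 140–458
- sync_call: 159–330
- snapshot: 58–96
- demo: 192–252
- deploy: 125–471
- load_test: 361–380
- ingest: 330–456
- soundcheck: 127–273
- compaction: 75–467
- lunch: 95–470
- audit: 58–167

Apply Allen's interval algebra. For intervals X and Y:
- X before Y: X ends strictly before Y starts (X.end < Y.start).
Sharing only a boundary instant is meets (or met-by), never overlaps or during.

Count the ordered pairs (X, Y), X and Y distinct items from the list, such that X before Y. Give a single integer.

Checking all 156 ordered pairs for relation 'before'; matching pairs in alphabetical order:
(audit, demo): audit before demo ✓
(audit, ingest): audit before ingest ✓
(audit, load_test): audit before load_test ✓
(audit, planning): audit before planning ✓
(audit, standup): audit before standup ✓
(demo, ingest): demo before ingest ✓
(demo, load_test): demo before load_test ✓
(demo, planning): demo before planning ✓
(demo, standup): demo before standup ✓
(load_test, standup): load_test before standup ✓
(planning, standup): planning before standup ✓
(snapshot, demo): snapshot before demo ✓
(snapshot, deploy): snapshot before deploy ✓
(snapshot, ingest): snapshot before ingest ✓
(snapshot, load_test): snapshot before load_test ✓
(snapshot, planning): snapshot before planning ✓
(snapshot, soundcheck): snapshot before soundcheck ✓
(snapshot, standup): snapshot before standup ✓
(snapshot, sync_call): snapshot before sync_call ✓
(snapshot, triage): snapshot before triage ✓
(soundcheck, ingest): soundcheck before ingest ✓
(soundcheck, load_test): soundcheck before load_test ✓
(soundcheck, standup): soundcheck before standup ✓
(sync_call, load_test): sync_call before load_test ✓
... plus 1 further pairs not listed.
Count: 25.

25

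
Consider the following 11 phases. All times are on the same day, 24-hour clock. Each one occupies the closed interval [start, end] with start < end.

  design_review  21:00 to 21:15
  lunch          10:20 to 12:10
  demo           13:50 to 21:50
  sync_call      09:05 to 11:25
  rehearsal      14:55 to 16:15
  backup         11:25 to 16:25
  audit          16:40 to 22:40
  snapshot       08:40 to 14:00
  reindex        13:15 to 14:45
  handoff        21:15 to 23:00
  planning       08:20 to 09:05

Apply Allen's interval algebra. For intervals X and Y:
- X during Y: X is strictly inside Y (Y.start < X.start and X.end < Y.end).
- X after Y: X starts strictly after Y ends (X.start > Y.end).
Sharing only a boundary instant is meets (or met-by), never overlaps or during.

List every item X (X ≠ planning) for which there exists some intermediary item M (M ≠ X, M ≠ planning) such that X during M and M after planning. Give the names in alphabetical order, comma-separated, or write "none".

Target planning = [08:20, 09:05].
Intermediaries M with M after planning: audit, backup, demo, design_review, handoff, lunch, rehearsal, reindex.
Via audit — items with X during audit: design_review.
Via backup — items with X during backup: rehearsal, reindex.
Via demo — items with X during demo: design_review, rehearsal.
Via design_review — items with X during design_review: none.
Via handoff — items with X during handoff: none.
Via lunch — items with X during lunch: none.
Via rehearsal — items with X during rehearsal: none.
Via reindex — items with X during reindex: none.
Union: design_review, rehearsal, reindex.

design_review, rehearsal, reindex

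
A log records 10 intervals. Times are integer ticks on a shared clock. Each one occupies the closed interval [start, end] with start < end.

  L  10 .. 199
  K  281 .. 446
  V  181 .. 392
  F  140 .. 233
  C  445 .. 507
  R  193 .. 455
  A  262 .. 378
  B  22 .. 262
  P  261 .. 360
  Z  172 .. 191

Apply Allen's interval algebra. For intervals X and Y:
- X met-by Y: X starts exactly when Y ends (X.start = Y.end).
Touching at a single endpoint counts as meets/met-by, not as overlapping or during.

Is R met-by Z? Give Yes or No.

R = [193, 455], Z = [172, 191].
Actual relation of R to Z: after.
Asked whether 'met-by' holds → No.

No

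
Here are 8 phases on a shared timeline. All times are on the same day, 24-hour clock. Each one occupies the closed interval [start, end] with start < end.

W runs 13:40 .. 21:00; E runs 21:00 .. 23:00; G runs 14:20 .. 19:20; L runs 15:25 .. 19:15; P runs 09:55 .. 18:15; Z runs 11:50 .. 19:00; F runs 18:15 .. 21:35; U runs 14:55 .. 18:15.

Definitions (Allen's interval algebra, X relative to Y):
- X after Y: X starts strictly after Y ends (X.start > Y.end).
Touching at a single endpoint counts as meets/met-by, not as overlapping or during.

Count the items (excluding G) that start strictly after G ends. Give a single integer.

Target G = [14:20, 19:20].
E [21:00, 23:00] → after → counts.
F [18:15, 21:35] → overlapped-by → no.
L [15:25, 19:15] → during → no.
P [09:55, 18:15] → overlaps → no.
U [14:55, 18:15] → during → no.
W [13:40, 21:00] → contains → no.
Z [11:50, 19:00] → overlaps → no.
Total: 1.

1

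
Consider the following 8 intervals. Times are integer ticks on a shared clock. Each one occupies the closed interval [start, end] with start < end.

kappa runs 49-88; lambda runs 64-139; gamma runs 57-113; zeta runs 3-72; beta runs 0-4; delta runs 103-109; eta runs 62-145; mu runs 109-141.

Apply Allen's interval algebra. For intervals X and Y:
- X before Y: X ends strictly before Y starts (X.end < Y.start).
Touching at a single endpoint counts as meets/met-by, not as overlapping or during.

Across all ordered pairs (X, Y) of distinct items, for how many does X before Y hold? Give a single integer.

Checking all 56 ordered pairs for relation 'before'; matching pairs in alphabetical order:
(beta, delta): beta before delta ✓
(beta, eta): beta before eta ✓
(beta, gamma): beta before gamma ✓
(beta, kappa): beta before kappa ✓
(beta, lambda): beta before lambda ✓
(beta, mu): beta before mu ✓
(kappa, delta): kappa before delta ✓
(kappa, mu): kappa before mu ✓
(zeta, delta): zeta before delta ✓
(zeta, mu): zeta before mu ✓
Count: 10.

10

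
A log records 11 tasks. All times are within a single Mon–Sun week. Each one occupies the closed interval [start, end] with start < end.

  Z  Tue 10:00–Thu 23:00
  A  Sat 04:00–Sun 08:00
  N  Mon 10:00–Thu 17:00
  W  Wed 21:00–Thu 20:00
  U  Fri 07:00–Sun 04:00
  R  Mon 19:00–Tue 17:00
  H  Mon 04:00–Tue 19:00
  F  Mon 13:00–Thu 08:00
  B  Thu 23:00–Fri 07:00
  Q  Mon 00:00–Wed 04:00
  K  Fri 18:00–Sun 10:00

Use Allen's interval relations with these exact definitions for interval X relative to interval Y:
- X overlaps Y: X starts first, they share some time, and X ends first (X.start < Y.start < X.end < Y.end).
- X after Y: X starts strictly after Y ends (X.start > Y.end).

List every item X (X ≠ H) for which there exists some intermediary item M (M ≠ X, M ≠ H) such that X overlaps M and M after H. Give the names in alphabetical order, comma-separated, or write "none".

Target H = [Mon 04:00, Tue 19:00].
Intermediaries M with M after H: A, B, K, U, W.
Via A — items with X overlaps A: U.
Via B — items with X overlaps B: none.
Via K — items with X overlaps K: U.
Via U — items with X overlaps U: none.
Via W — items with X overlaps W: F, N.
Union: F, N, U.

F, N, U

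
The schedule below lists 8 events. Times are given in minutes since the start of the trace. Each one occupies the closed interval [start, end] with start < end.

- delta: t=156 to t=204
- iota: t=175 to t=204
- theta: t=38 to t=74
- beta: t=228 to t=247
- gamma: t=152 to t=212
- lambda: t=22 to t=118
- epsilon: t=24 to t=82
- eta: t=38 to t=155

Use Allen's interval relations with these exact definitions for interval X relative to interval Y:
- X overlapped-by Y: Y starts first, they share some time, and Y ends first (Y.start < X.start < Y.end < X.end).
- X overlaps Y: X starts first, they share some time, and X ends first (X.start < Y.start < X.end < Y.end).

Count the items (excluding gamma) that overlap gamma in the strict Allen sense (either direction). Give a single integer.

1

Target gamma = [t=152, t=212].
beta [t=228, t=247] → after → no.
delta [t=156, t=204] → during → no.
epsilon [t=24, t=82] → before → no.
eta [t=38, t=155] → overlaps → counts.
iota [t=175, t=204] → during → no.
lambda [t=22, t=118] → before → no.
theta [t=38, t=74] → before → no.
Total: 1.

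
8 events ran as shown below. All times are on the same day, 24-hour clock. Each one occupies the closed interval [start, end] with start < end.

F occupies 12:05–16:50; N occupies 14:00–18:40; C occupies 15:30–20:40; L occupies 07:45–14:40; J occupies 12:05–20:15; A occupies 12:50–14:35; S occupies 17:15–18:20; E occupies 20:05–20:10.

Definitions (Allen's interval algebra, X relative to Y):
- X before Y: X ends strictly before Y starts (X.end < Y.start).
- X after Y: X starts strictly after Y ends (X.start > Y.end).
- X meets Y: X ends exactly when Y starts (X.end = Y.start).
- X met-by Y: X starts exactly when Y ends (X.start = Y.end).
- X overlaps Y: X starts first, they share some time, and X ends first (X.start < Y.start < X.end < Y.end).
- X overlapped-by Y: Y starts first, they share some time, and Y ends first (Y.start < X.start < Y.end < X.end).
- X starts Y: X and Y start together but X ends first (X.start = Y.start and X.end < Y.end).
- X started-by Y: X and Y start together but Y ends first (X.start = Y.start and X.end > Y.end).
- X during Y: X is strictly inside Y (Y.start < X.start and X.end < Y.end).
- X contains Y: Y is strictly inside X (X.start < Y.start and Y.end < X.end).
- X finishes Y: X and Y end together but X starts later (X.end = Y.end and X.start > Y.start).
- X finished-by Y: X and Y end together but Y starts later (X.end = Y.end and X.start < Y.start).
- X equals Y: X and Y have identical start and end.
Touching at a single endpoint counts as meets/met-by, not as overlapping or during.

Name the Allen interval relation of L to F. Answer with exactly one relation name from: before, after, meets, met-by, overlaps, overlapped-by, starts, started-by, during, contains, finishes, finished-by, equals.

overlaps

L = [07:45, 14:40]; F = [12:05, 16:50].
Compare endpoints: L.start < F.start, L.start < F.end, L.end > F.start, L.end < F.end.
That pattern is 'overlaps'.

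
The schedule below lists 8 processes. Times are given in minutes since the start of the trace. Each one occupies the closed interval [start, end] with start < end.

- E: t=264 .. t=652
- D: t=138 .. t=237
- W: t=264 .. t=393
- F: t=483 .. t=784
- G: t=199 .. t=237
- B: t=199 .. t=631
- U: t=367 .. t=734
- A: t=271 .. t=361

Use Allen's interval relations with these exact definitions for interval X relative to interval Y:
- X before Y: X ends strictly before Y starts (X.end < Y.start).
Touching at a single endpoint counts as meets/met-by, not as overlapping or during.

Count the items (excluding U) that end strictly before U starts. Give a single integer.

3

Target U = [t=367, t=734].
A [t=271, t=361] → before → counts.
B [t=199, t=631] → overlaps → no.
D [t=138, t=237] → before → counts.
E [t=264, t=652] → overlaps → no.
F [t=483, t=784] → overlapped-by → no.
G [t=199, t=237] → before → counts.
W [t=264, t=393] → overlaps → no.
Total: 3.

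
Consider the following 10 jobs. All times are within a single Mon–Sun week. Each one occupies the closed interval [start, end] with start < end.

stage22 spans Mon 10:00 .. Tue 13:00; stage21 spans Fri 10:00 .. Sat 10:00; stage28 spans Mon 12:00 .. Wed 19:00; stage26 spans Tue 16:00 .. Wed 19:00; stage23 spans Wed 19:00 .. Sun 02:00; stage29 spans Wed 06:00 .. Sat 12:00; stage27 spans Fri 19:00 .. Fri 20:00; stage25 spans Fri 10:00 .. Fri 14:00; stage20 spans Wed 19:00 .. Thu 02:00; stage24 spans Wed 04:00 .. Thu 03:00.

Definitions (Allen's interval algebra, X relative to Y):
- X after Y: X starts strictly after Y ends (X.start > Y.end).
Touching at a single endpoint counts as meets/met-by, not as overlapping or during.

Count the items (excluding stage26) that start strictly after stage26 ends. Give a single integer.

Target stage26 = [Tue 16:00, Wed 19:00].
stage20 [Wed 19:00, Thu 02:00] → met-by → no.
stage21 [Fri 10:00, Sat 10:00] → after → counts.
stage22 [Mon 10:00, Tue 13:00] → before → no.
stage23 [Wed 19:00, Sun 02:00] → met-by → no.
stage24 [Wed 04:00, Thu 03:00] → overlapped-by → no.
stage25 [Fri 10:00, Fri 14:00] → after → counts.
stage27 [Fri 19:00, Fri 20:00] → after → counts.
stage28 [Mon 12:00, Wed 19:00] → finished-by → no.
stage29 [Wed 06:00, Sat 12:00] → overlapped-by → no.
Total: 3.

3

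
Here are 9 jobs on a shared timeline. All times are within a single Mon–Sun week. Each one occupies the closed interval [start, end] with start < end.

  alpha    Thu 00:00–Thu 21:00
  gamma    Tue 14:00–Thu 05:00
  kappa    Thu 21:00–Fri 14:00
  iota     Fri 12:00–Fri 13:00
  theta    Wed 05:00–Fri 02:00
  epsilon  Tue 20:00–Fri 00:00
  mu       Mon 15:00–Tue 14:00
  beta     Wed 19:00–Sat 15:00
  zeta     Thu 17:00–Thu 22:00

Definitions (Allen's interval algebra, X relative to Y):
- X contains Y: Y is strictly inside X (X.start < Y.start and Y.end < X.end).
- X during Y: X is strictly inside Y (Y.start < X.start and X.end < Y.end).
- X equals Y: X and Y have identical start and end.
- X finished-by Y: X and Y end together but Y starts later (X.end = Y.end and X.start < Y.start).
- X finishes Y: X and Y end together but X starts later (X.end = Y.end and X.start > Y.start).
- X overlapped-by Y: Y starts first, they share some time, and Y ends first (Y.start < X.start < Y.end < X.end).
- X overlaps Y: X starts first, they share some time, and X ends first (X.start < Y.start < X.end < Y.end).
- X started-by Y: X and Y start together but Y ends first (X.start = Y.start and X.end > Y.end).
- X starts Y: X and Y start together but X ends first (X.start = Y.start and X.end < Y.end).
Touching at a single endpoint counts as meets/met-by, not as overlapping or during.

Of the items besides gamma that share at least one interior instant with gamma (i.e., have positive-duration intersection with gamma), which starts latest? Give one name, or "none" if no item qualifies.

alpha

Target gamma = [Tue 14:00, Thu 05:00].
alpha [Thu 00:00, Thu 21:00] → overlapped-by → candidate.
beta [Wed 19:00, Sat 15:00] → overlapped-by → candidate.
epsilon [Tue 20:00, Fri 00:00] → overlapped-by → candidate.
iota [Fri 12:00, Fri 13:00] → after → excluded.
kappa [Thu 21:00, Fri 14:00] → after → excluded.
mu [Mon 15:00, Tue 14:00] → meets → excluded.
theta [Wed 05:00, Fri 02:00] → overlapped-by → candidate.
zeta [Thu 17:00, Thu 22:00] → after → excluded.
Among candidates, latest start is Thu 00:00 → alpha.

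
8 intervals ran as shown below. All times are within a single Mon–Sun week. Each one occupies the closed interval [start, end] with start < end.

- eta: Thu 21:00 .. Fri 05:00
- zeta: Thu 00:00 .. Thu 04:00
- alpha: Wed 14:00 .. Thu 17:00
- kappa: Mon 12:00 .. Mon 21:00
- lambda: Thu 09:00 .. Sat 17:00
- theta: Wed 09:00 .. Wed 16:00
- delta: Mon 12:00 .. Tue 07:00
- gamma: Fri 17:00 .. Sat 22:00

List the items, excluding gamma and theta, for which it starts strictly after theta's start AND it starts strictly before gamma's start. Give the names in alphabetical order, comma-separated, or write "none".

Conditions: its start is strictly after theta's start (X.start > Wed 09:00) AND its start is strictly before gamma's start (X.start < Fri 17:00).
alpha: start Wed 14:00 > Wed 09:00? ✓; start Wed 14:00 < Fri 17:00? ✓ → yes.
delta: start Mon 12:00 > Wed 09:00? ✗; start Mon 12:00 < Fri 17:00? ✓ → no.
eta: start Thu 21:00 > Wed 09:00? ✓; start Thu 21:00 < Fri 17:00? ✓ → yes.
kappa: start Mon 12:00 > Wed 09:00? ✗; start Mon 12:00 < Fri 17:00? ✓ → no.
lambda: start Thu 09:00 > Wed 09:00? ✓; start Thu 09:00 < Fri 17:00? ✓ → yes.
zeta: start Thu 00:00 > Wed 09:00? ✓; start Thu 00:00 < Fri 17:00? ✓ → yes.
Result: alpha, eta, lambda, zeta.

alpha, eta, lambda, zeta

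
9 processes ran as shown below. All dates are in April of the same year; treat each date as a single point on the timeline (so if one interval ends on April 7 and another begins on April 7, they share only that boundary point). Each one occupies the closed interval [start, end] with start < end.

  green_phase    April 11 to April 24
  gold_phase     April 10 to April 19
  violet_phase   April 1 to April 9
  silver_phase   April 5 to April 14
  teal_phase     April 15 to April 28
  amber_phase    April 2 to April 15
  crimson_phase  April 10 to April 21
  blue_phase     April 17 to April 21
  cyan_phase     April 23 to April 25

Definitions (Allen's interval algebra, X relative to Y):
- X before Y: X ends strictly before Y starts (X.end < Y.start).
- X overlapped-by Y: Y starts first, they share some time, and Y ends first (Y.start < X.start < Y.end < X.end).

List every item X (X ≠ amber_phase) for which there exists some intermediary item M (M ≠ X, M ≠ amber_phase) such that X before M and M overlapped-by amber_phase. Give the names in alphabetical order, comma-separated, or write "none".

Target amber_phase = [April 2, April 15].
Intermediaries M with M overlapped-by amber_phase: crimson_phase, gold_phase, green_phase.
Via crimson_phase — items with X before crimson_phase: violet_phase.
Via gold_phase — items with X before gold_phase: violet_phase.
Via green_phase — items with X before green_phase: violet_phase.
Union: violet_phase.

violet_phase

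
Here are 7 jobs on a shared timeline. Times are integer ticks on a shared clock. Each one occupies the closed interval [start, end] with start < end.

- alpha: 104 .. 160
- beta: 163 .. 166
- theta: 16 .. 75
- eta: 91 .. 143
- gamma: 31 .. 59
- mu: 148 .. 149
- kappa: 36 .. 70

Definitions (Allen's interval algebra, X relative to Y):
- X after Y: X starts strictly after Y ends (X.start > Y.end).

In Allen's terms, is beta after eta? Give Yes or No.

beta = [163, 166], eta = [91, 143].
Actual relation of beta to eta: after.
Asked whether 'after' holds → Yes.

Yes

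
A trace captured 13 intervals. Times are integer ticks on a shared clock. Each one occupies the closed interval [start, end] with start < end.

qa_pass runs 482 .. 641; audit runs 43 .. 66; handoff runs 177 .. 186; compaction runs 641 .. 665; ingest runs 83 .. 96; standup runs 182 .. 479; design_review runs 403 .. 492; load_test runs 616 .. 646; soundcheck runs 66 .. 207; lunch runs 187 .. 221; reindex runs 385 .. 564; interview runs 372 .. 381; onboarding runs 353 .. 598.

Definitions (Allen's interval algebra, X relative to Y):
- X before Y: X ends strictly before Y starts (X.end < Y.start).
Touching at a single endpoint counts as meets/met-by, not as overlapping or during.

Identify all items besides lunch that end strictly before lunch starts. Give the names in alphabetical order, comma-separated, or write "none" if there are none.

audit, handoff, ingest

Target lunch = [187, 221].
audit [43, 66] → before → yes.
compaction [641, 665] → after → no.
design_review [403, 492] → after → no.
handoff [177, 186] → before → yes.
ingest [83, 96] → before → yes.
interview [372, 381] → after → no.
load_test [616, 646] → after → no.
onboarding [353, 598] → after → no.
qa_pass [482, 641] → after → no.
reindex [385, 564] → after → no.
soundcheck [66, 207] → overlaps → no.
standup [182, 479] → contains → no.
Result: audit, handoff, ingest.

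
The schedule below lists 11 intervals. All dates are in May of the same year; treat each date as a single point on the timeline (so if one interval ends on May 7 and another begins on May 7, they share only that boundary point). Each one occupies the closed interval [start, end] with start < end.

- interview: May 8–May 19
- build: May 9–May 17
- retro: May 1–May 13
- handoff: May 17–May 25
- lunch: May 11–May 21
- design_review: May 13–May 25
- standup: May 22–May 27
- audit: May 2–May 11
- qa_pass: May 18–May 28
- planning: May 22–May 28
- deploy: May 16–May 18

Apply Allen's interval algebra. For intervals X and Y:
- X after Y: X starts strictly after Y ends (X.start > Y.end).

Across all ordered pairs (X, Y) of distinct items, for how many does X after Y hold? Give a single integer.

20

Checking all 110 ordered pairs for relation 'after'; matching pairs in alphabetical order:
(deploy, audit): deploy after audit ✓
(deploy, retro): deploy after retro ✓
(design_review, audit): design_review after audit ✓
(handoff, audit): handoff after audit ✓
(handoff, retro): handoff after retro ✓
(planning, audit): planning after audit ✓
(planning, build): planning after build ✓
(planning, deploy): planning after deploy ✓
(planning, interview): planning after interview ✓
(planning, lunch): planning after lunch ✓
(planning, retro): planning after retro ✓
(qa_pass, audit): qa_pass after audit ✓
(qa_pass, build): qa_pass after build ✓
(qa_pass, retro): qa_pass after retro ✓
(standup, audit): standup after audit ✓
(standup, build): standup after build ✓
(standup, deploy): standup after deploy ✓
(standup, interview): standup after interview ✓
(standup, lunch): standup after lunch ✓
(standup, retro): standup after retro ✓
Count: 20.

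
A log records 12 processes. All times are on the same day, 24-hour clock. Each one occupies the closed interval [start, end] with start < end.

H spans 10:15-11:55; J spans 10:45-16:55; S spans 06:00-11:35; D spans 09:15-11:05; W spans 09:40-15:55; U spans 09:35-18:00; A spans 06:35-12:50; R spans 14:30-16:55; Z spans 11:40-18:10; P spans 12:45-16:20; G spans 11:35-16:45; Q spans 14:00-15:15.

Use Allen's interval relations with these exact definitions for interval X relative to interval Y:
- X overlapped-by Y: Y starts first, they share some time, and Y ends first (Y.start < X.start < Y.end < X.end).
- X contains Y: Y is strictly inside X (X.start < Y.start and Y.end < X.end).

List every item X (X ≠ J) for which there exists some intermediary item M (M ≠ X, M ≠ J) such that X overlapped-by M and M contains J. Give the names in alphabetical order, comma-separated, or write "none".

Target J = [10:45, 16:55].
Intermediaries M with M contains J: U.
Via U — items with X overlapped-by U: Z.
Union: Z.

Z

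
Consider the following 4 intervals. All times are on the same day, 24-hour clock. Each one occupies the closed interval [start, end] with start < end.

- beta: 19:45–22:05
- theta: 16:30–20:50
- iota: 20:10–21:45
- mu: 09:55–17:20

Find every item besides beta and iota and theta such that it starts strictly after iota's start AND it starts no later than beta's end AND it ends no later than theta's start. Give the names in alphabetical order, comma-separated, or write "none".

Conditions: its start is strictly after iota's start (X.start > 20:10) AND its start is no later than beta's end (X.start <= 22:05) AND its end is no later than theta's start (X.end <= 16:30).
mu: start 09:55 > 20:10? ✗; start 09:55 <= 22:05? ✓; end 17:20 <= 16:30? ✗ → no.
Result: none.

none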